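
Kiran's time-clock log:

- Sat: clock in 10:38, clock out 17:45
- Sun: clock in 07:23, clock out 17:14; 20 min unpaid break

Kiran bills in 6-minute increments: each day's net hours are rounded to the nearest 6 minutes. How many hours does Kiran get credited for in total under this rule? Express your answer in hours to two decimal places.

Sat: 10:38–17:45 = 7 h 7 min → rounds to 7 h 6 min
Sun: 07:23–17:14 = 9 h 51 min − 20 min = 9 h 31 min → rounds to 9 h 30 min
Total credited: 16 h 36 min.

16.60 hours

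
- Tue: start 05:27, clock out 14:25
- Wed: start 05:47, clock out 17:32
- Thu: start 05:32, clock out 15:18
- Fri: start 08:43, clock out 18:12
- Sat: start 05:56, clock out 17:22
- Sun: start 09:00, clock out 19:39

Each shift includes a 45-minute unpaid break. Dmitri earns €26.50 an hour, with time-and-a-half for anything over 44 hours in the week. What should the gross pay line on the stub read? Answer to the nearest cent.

Tue: 05:27–14:25 = 8 h 58 min; less 45 min break → 8 h 13 min
Wed: 05:47–17:32 = 11 h 45 min; less 45 min break → 11 h 0 min
Thu: 05:32–15:18 = 9 h 46 min; less 45 min break → 9 h 1 min
Fri: 08:43–18:12 = 9 h 29 min; less 45 min break → 8 h 44 min
Sat: 05:56–17:22 = 11 h 26 min; less 45 min break → 10 h 41 min
Sun: 09:00–19:39 = 10 h 39 min; less 45 min break → 9 h 54 min
Total worked: 57 h 33 min = 3453 min.
Regular 44 h 0 min = 2640 min at €26.50/h; overtime 13 h 33 min = 813 min at €39.75/h.
Pay = (2640 × €26.50 + 813 × €39.75) ÷ 60 = €1704.61.

€1704.61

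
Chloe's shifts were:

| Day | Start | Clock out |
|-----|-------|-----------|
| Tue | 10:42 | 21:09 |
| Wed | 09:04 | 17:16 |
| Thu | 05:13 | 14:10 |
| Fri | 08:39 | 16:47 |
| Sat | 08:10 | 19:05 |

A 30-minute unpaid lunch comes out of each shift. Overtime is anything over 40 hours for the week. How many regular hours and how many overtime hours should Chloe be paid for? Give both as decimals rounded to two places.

Tue: 10:42–21:09 = 10 h 27 min; less 30 min break → 9 h 57 min
Wed: 09:04–17:16 = 8 h 12 min; less 30 min break → 7 h 42 min
Thu: 05:13–14:10 = 8 h 57 min; less 30 min break → 8 h 27 min
Fri: 08:39–16:47 = 8 h 8 min; less 30 min break → 7 h 38 min
Sat: 08:10–19:05 = 10 h 55 min; less 30 min break → 10 h 25 min
Total worked: 44 h 9 min = 44.15 h.
Threshold 40 h → overtime 4 h 9 min, regular 40 h 0 min.

Regular 40.00 hours, overtime 4.15 hours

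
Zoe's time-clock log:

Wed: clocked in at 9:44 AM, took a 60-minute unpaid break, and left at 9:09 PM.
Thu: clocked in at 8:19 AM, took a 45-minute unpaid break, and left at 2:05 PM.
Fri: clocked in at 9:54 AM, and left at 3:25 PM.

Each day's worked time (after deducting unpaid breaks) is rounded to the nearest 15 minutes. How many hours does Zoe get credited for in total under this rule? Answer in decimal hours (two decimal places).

Wed: 9:44 AM–9:09 PM = 11 h 25 min − 60 min = 10 h 25 min → rounds to 10 h 30 min
Thu: 8:19 AM–2:05 PM = 5 h 46 min − 45 min = 5 h 1 min → rounds to 5 h 0 min
Fri: 9:54 AM–3:25 PM = 5 h 31 min → rounds to 5 h 30 min
Total credited: 21 h 0 min.

21.00 hours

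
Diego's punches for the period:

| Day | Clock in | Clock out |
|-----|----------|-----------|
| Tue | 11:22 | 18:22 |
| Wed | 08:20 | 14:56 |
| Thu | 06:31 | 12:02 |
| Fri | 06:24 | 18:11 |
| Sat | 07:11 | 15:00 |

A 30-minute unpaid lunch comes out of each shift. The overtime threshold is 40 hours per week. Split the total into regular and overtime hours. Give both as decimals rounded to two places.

Regular 36.22 hours, overtime 0.00 hours

Tue: 11:22–18:22 = 7 h 0 min; less 30 min break → 6 h 30 min
Wed: 08:20–14:56 = 6 h 36 min; less 30 min break → 6 h 6 min
Thu: 06:31–12:02 = 5 h 31 min; less 30 min break → 5 h 1 min
Fri: 06:24–18:11 = 11 h 47 min; less 30 min break → 11 h 17 min
Sat: 07:11–15:00 = 7 h 49 min; less 30 min break → 7 h 19 min
Total worked: 36 h 13 min = 36.22 h.
Threshold 40 h → overtime 0 h 0 min, regular 36 h 13 min.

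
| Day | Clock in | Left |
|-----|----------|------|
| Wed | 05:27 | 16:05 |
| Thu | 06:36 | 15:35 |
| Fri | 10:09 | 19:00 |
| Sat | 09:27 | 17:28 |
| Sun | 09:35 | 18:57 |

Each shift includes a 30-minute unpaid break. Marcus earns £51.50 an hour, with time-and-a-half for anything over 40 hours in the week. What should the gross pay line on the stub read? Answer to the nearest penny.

Wed: 05:27–16:05 = 10 h 38 min; less 30 min break → 10 h 8 min
Thu: 06:36–15:35 = 8 h 59 min; less 30 min break → 8 h 29 min
Fri: 10:09–19:00 = 8 h 51 min; less 30 min break → 8 h 21 min
Sat: 09:27–17:28 = 8 h 1 min; less 30 min break → 7 h 31 min
Sun: 09:35–18:57 = 9 h 22 min; less 30 min break → 8 h 52 min
Total worked: 43 h 21 min = 2601 min.
Regular 40 h 0 min = 2400 min at £51.50/h; overtime 3 h 21 min = 201 min at £77.25/h.
Pay = (2400 × £51.50 + 201 × £77.25) ÷ 60 = £2318.79.

£2318.79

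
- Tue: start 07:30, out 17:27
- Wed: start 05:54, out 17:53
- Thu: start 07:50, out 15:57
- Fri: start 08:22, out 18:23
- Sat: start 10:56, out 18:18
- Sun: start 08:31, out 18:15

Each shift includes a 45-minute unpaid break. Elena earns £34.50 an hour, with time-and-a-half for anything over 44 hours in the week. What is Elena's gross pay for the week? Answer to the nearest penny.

Tue: 07:30–17:27 = 9 h 57 min; less 45 min break → 9 h 12 min
Wed: 05:54–17:53 = 11 h 59 min; less 45 min break → 11 h 14 min
Thu: 07:50–15:57 = 8 h 7 min; less 45 min break → 7 h 22 min
Fri: 08:22–18:23 = 10 h 1 min; less 45 min break → 9 h 16 min
Sat: 10:56–18:18 = 7 h 22 min; less 45 min break → 6 h 37 min
Sun: 08:31–18:15 = 9 h 44 min; less 45 min break → 8 h 59 min
Total worked: 52 h 40 min = 3160 min.
Regular 44 h 0 min = 2640 min at £34.50/h; overtime 8 h 40 min = 520 min at £51.75/h.
Pay = (2640 × £34.50 + 520 × £51.75) ÷ 60 = £1966.50.

£1966.50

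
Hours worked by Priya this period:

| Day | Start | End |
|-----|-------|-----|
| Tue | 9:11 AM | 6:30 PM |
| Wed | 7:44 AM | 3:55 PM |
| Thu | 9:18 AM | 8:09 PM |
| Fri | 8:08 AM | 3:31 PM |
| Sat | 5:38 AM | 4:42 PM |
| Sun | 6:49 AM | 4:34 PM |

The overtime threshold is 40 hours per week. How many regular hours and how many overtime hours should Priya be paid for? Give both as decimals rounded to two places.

Tue: 9:11 AM–6:30 PM = 9 h 19 min
Wed: 7:44 AM–3:55 PM = 8 h 11 min
Thu: 9:18 AM–8:09 PM = 10 h 51 min
Fri: 8:08 AM–3:31 PM = 7 h 23 min
Sat: 5:38 AM–4:42 PM = 11 h 4 min
Sun: 6:49 AM–4:34 PM = 9 h 45 min
Total worked: 56 h 33 min = 56.55 h.
Threshold 40 h → overtime 16 h 33 min, regular 40 h 0 min.

Regular 40.00 hours, overtime 16.55 hours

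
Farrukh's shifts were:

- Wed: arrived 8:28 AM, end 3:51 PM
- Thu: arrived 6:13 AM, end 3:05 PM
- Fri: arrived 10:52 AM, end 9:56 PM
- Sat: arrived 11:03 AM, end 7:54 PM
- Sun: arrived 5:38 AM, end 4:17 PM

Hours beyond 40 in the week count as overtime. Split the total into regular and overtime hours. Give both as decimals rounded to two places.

Regular 40.00 hours, overtime 6.82 hours

Wed: 8:28 AM–3:51 PM = 7 h 23 min
Thu: 6:13 AM–3:05 PM = 8 h 52 min
Fri: 10:52 AM–9:56 PM = 11 h 4 min
Sat: 11:03 AM–7:54 PM = 8 h 51 min
Sun: 5:38 AM–4:17 PM = 10 h 39 min
Total worked: 46 h 49 min = 46.82 h.
Threshold 40 h → overtime 6 h 49 min, regular 40 h 0 min.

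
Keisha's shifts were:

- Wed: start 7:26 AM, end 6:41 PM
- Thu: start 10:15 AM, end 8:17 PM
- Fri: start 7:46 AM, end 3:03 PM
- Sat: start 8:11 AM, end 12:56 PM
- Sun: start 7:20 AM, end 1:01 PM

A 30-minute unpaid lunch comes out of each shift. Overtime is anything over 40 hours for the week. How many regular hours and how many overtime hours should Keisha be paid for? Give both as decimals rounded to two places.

Wed: 7:26 AM–6:41 PM = 11 h 15 min; less 30 min break → 10 h 45 min
Thu: 10:15 AM–8:17 PM = 10 h 2 min; less 30 min break → 9 h 32 min
Fri: 7:46 AM–3:03 PM = 7 h 17 min; less 30 min break → 6 h 47 min
Sat: 8:11 AM–12:56 PM = 4 h 45 min; less 30 min break → 4 h 15 min
Sun: 7:20 AM–1:01 PM = 5 h 41 min; less 30 min break → 5 h 11 min
Total worked: 36 h 30 min = 36.50 h.
Threshold 40 h → overtime 0 h 0 min, regular 36 h 30 min.

Regular 36.50 hours, overtime 0.00 hours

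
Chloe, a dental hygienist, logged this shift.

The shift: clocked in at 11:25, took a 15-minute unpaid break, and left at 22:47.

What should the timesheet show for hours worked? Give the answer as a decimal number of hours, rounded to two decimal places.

The shift: 11:25–22:47 = 11 h 22 min; less 15 min break → 11 h 7 min

11.12 hours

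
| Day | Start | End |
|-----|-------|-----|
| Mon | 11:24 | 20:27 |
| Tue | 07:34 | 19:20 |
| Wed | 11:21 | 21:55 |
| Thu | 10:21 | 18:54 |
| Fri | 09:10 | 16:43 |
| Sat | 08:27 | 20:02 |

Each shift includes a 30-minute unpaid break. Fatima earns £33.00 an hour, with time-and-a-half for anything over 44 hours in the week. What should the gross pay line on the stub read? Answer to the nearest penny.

£2049.30

Mon: 11:24–20:27 = 9 h 3 min; less 30 min break → 8 h 33 min
Tue: 07:34–19:20 = 11 h 46 min; less 30 min break → 11 h 16 min
Wed: 11:21–21:55 = 10 h 34 min; less 30 min break → 10 h 4 min
Thu: 10:21–18:54 = 8 h 33 min; less 30 min break → 8 h 3 min
Fri: 09:10–16:43 = 7 h 33 min; less 30 min break → 7 h 3 min
Sat: 08:27–20:02 = 11 h 35 min; less 30 min break → 11 h 5 min
Total worked: 56 h 4 min = 3364 min.
Regular 44 h 0 min = 2640 min at £33.00/h; overtime 12 h 4 min = 724 min at £49.50/h.
Pay = (2640 × £33.00 + 724 × £49.50) ÷ 60 = £2049.30.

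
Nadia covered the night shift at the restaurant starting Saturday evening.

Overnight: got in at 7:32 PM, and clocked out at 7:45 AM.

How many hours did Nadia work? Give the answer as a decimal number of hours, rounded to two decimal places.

Overnight: 7:32 PM → midnight = 4 h 28 min; midnight → 7:45 AM = 7 h 45 min; span 12 h 13 min

12.22 hours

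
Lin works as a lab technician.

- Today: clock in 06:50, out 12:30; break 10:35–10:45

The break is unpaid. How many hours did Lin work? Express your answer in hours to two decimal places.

Today: 06:50–12:30 = 5 h 40 min; less 10 min break → 5 h 30 min

5.50 hours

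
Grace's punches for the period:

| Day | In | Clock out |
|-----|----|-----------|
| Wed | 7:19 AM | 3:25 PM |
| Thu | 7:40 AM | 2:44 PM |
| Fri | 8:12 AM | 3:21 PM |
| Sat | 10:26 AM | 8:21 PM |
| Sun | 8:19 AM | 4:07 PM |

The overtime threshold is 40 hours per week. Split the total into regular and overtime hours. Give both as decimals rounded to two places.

Wed: 7:19 AM–3:25 PM = 8 h 6 min
Thu: 7:40 AM–2:44 PM = 7 h 4 min
Fri: 8:12 AM–3:21 PM = 7 h 9 min
Sat: 10:26 AM–8:21 PM = 9 h 55 min
Sun: 8:19 AM–4:07 PM = 7 h 48 min
Total worked: 40 h 2 min = 40.03 h.
Threshold 40 h → overtime 0 h 2 min, regular 40 h 0 min.

Regular 40.00 hours, overtime 0.03 hours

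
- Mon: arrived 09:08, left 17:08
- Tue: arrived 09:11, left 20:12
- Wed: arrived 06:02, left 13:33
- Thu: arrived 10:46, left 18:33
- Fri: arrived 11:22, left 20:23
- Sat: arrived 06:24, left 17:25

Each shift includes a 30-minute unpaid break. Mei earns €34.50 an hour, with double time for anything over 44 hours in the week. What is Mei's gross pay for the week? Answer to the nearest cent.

Mon: 09:08–17:08 = 8 h 0 min; less 30 min break → 7 h 30 min
Tue: 09:11–20:12 = 11 h 1 min; less 30 min break → 10 h 31 min
Wed: 06:02–13:33 = 7 h 31 min; less 30 min break → 7 h 1 min
Thu: 10:46–18:33 = 7 h 47 min; less 30 min break → 7 h 17 min
Fri: 11:22–20:23 = 9 h 1 min; less 30 min break → 8 h 31 min
Sat: 06:24–17:25 = 11 h 1 min; less 30 min break → 10 h 31 min
Total worked: 51 h 21 min = 3081 min.
Regular 44 h 0 min = 2640 min at €34.50/h; overtime 7 h 21 min = 441 min at €69.00/h.
Pay = (2640 × €34.50 + 441 × €69.00) ÷ 60 = €2025.15.

€2025.15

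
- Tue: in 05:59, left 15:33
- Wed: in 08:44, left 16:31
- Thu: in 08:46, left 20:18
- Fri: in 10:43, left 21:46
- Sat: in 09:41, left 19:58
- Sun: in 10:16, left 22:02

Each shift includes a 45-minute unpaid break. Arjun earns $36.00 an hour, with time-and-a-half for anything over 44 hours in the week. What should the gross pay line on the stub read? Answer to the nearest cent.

$2312.10

Tue: 05:59–15:33 = 9 h 34 min; less 45 min break → 8 h 49 min
Wed: 08:44–16:31 = 7 h 47 min; less 45 min break → 7 h 2 min
Thu: 08:46–20:18 = 11 h 32 min; less 45 min break → 10 h 47 min
Fri: 10:43–21:46 = 11 h 3 min; less 45 min break → 10 h 18 min
Sat: 09:41–19:58 = 10 h 17 min; less 45 min break → 9 h 32 min
Sun: 10:16–22:02 = 11 h 46 min; less 45 min break → 11 h 1 min
Total worked: 57 h 29 min = 3449 min.
Regular 44 h 0 min = 2640 min at $36.00/h; overtime 13 h 29 min = 809 min at $54.00/h.
Pay = (2640 × $36.00 + 809 × $54.00) ÷ 60 = $2312.10.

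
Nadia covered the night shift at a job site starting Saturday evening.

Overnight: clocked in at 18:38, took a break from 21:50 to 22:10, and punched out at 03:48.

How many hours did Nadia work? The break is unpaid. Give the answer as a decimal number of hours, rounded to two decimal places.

8.83 hours

Overnight: 18:38 → midnight = 5 h 22 min; midnight → 03:48 = 3 h 48 min; span 9 h 10 min; less 20 min break → 8 h 50 min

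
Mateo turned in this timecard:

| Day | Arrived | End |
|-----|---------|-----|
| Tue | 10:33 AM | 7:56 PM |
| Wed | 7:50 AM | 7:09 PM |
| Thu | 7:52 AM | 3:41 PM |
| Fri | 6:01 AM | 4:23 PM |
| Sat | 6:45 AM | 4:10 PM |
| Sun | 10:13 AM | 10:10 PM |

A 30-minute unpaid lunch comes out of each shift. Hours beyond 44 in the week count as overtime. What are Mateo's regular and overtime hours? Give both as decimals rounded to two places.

Tue: 10:33 AM–7:56 PM = 9 h 23 min; less 30 min break → 8 h 53 min
Wed: 7:50 AM–7:09 PM = 11 h 19 min; less 30 min break → 10 h 49 min
Thu: 7:52 AM–3:41 PM = 7 h 49 min; less 30 min break → 7 h 19 min
Fri: 6:01 AM–4:23 PM = 10 h 22 min; less 30 min break → 9 h 52 min
Sat: 6:45 AM–4:10 PM = 9 h 25 min; less 30 min break → 8 h 55 min
Sun: 10:13 AM–10:10 PM = 11 h 57 min; less 30 min break → 11 h 27 min
Total worked: 57 h 15 min = 57.25 h.
Threshold 44 h → overtime 13 h 15 min, regular 44 h 0 min.

Regular 44.00 hours, overtime 13.25 hours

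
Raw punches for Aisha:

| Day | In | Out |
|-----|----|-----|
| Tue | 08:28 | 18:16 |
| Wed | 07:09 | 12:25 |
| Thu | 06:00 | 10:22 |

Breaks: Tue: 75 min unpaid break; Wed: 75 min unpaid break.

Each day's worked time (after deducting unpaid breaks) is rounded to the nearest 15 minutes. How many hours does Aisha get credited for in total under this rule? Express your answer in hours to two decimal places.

16.75 hours

Tue: 08:28–18:16 = 9 h 48 min − 75 min = 8 h 33 min → rounds to 8 h 30 min
Wed: 07:09–12:25 = 5 h 16 min − 75 min = 4 h 1 min → rounds to 4 h 0 min
Thu: 06:00–10:22 = 4 h 22 min → rounds to 4 h 15 min
Total credited: 16 h 45 min.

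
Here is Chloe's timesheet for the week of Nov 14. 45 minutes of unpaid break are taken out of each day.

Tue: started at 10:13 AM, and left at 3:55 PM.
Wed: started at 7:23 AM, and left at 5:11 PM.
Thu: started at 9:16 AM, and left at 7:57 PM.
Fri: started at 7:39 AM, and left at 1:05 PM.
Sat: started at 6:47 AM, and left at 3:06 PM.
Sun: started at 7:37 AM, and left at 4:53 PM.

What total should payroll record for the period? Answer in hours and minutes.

Tue: 10:13 AM–3:55 PM = 5 h 42 min; less 45 min break → 4 h 57 min
Wed: 7:23 AM–5:11 PM = 9 h 48 min; less 45 min break → 9 h 3 min
Thu: 9:16 AM–7:57 PM = 10 h 41 min; less 45 min break → 9 h 56 min
Fri: 7:39 AM–1:05 PM = 5 h 26 min; less 45 min break → 4 h 41 min
Sat: 6:47 AM–3:06 PM = 8 h 19 min; less 45 min break → 7 h 34 min
Sun: 7:37 AM–4:53 PM = 9 h 16 min; less 45 min break → 8 h 31 min
Total: 4 h 57 min + 9 h 3 min + 9 h 56 min + 4 h 41 min + 7 h 34 min + 8 h 31 min = 44 h 42 min.

44 h 42 min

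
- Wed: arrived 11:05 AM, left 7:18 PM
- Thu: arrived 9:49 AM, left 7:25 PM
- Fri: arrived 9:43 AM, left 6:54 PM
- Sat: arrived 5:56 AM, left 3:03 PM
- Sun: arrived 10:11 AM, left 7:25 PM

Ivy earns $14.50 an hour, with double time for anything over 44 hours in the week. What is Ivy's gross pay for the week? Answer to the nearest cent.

$677.15

Wed: 11:05 AM–7:18 PM = 8 h 13 min
Thu: 9:49 AM–7:25 PM = 9 h 36 min
Fri: 9:43 AM–6:54 PM = 9 h 11 min
Sat: 5:56 AM–3:03 PM = 9 h 7 min
Sun: 10:11 AM–7:25 PM = 9 h 14 min
Total worked: 45 h 21 min = 2721 min.
Regular 44 h 0 min = 2640 min at $14.50/h; overtime 1 h 21 min = 81 min at $29.00/h.
Pay = (2640 × $14.50 + 81 × $29.00) ÷ 60 = $677.15.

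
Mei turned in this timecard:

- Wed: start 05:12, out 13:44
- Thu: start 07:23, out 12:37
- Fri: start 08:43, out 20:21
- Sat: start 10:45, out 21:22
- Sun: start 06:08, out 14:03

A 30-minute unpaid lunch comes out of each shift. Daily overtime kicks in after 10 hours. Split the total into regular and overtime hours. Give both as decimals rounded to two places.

Wed: 05:12–13:44 = 8 h 32 min; less 30 min break → 8 h 2 min
Thu: 07:23–12:37 = 5 h 14 min; less 30 min break → 4 h 44 min
Fri: 08:43–20:21 = 11 h 38 min; less 30 min break → 11 h 8 min
Sat: 10:45–21:22 = 10 h 37 min; less 30 min break → 10 h 7 min
Sun: 06:08–14:03 = 7 h 55 min; less 30 min break → 7 h 25 min
Wed reg 8 h 2 min / OT 0 h 0 min; Thu reg 4 h 44 min / OT 0 h 0 min; Fri reg 10 h 0 min / OT 1 h 8 min; Sat reg 10 h 0 min / OT 0 h 7 min; Sun reg 7 h 25 min / OT 0 h 0 min.
Totals: regular 40 h 11 min, overtime 1 h 15 min.

Regular 40.18 hours, overtime 1.25 hours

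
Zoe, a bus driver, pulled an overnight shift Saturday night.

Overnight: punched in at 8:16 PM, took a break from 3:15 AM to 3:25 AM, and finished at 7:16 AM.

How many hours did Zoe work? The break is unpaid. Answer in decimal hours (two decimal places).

Overnight: 8:16 PM → midnight = 3 h 44 min; midnight → 7:16 AM = 7 h 16 min; span 11 h 0 min; less 10 min break → 10 h 50 min

10.83 hours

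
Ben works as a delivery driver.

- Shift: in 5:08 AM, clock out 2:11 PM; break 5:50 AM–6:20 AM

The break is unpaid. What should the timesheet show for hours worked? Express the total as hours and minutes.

Shift: 5:08 AM–2:11 PM = 9 h 3 min; less 30 min break → 8 h 33 min

8 h 33 min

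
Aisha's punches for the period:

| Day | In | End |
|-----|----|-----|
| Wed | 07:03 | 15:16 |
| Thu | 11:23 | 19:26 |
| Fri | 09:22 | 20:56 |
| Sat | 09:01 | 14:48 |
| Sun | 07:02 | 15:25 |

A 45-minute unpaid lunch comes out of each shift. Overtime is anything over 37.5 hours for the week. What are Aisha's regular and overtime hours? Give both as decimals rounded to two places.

Wed: 07:03–15:16 = 8 h 13 min; less 45 min break → 7 h 28 min
Thu: 11:23–19:26 = 8 h 3 min; less 45 min break → 7 h 18 min
Fri: 09:22–20:56 = 11 h 34 min; less 45 min break → 10 h 49 min
Sat: 09:01–14:48 = 5 h 47 min; less 45 min break → 5 h 2 min
Sun: 07:02–15:25 = 8 h 23 min; less 45 min break → 7 h 38 min
Total worked: 38 h 15 min = 38.25 h.
Threshold 37.5 h → overtime 0 h 45 min, regular 37 h 30 min.

Regular 37.50 hours, overtime 0.75 hours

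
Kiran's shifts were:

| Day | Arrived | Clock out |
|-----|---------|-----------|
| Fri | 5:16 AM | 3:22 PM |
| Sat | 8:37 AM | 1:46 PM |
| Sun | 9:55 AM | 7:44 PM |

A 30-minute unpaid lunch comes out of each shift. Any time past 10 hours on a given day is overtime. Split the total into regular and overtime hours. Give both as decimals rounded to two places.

Fri: 5:16 AM–3:22 PM = 10 h 6 min; less 30 min break → 9 h 36 min
Sat: 8:37 AM–1:46 PM = 5 h 9 min; less 30 min break → 4 h 39 min
Sun: 9:55 AM–7:44 PM = 9 h 49 min; less 30 min break → 9 h 19 min
Fri reg 9 h 36 min / OT 0 h 0 min; Sat reg 4 h 39 min / OT 0 h 0 min; Sun reg 9 h 19 min / OT 0 h 0 min.
Totals: regular 23 h 34 min, overtime 0 h 0 min.

Regular 23.57 hours, overtime 0.00 hours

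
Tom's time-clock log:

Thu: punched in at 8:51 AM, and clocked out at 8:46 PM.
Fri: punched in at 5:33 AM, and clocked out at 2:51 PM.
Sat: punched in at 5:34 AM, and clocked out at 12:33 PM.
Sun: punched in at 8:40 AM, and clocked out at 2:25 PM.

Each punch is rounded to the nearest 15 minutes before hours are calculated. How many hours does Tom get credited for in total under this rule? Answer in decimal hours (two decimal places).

Thu: in 8:51 AM→8:45 AM, out 8:46 PM→8:45 PM; 12 h 0 min
Fri: in 5:33 AM→5:30 AM, out 2:51 PM→2:45 PM; 9 h 15 min
Sat: in 5:34 AM→5:30 AM, out 12:33 PM→12:30 PM; 7 h 0 min
Sun: in 8:40 AM→8:45 AM, out 2:25 PM→2:30 PM; 5 h 45 min
Total credited: 34 h 0 min.

34.00 hours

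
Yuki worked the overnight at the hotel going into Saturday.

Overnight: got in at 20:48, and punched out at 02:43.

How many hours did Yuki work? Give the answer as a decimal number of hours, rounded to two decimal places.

5.92 hours

Overnight: 20:48 → midnight = 3 h 12 min; midnight → 02:43 = 2 h 43 min; span 5 h 55 min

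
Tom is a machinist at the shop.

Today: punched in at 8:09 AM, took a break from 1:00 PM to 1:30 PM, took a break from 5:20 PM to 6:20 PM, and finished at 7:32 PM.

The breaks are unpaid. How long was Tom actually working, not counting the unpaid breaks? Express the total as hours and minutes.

9 h 53 min

Today: 8:09 AM–7:32 PM = 11 h 23 min; less 90 min break → 9 h 53 min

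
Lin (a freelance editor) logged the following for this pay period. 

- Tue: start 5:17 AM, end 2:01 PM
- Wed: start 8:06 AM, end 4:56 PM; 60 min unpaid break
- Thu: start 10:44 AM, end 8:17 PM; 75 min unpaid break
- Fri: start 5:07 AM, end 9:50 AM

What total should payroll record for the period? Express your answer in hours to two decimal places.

Tue: 5:17 AM–2:01 PM = 8 h 44 min
Wed: 8:06 AM–4:56 PM = 8 h 50 min; less 60 min break → 7 h 50 min
Thu: 10:44 AM–8:17 PM = 9 h 33 min; less 75 min break → 8 h 18 min
Fri: 5:07 AM–9:50 AM = 4 h 43 min
Total: 8 h 44 min + 7 h 50 min + 8 h 18 min + 4 h 43 min = 29 h 35 min.

29.58 hours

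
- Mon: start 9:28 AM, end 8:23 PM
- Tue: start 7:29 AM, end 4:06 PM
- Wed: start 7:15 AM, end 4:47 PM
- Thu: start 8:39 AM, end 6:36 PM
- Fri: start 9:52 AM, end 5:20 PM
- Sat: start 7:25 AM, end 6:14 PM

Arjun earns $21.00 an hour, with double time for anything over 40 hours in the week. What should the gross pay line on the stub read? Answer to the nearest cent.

Mon: 9:28 AM–8:23 PM = 10 h 55 min
Tue: 7:29 AM–4:06 PM = 8 h 37 min
Wed: 7:15 AM–4:47 PM = 9 h 32 min
Thu: 8:39 AM–6:36 PM = 9 h 57 min
Fri: 9:52 AM–5:20 PM = 7 h 28 min
Sat: 7:25 AM–6:14 PM = 10 h 49 min
Total worked: 57 h 18 min = 3438 min.
Regular 40 h 0 min = 2400 min at $21.00/h; overtime 17 h 18 min = 1038 min at $42.00/h.
Pay = (2400 × $21.00 + 1038 × $42.00) ÷ 60 = $1566.60.

$1566.60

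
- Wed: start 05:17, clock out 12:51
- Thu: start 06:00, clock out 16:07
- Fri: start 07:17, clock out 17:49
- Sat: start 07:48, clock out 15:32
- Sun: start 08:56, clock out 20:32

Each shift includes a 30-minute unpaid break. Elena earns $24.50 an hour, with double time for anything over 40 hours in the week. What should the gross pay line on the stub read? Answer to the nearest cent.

Wed: 05:17–12:51 = 7 h 34 min; less 30 min break → 7 h 4 min
Thu: 06:00–16:07 = 10 h 7 min; less 30 min break → 9 h 37 min
Fri: 07:17–17:49 = 10 h 32 min; less 30 min break → 10 h 2 min
Sat: 07:48–15:32 = 7 h 44 min; less 30 min break → 7 h 14 min
Sun: 08:56–20:32 = 11 h 36 min; less 30 min break → 11 h 6 min
Total worked: 45 h 3 min = 2703 min.
Regular 40 h 0 min = 2400 min at $24.50/h; overtime 5 h 3 min = 303 min at $49.00/h.
Pay = (2400 × $24.50 + 303 × $49.00) ÷ 60 = $1227.45.

$1227.45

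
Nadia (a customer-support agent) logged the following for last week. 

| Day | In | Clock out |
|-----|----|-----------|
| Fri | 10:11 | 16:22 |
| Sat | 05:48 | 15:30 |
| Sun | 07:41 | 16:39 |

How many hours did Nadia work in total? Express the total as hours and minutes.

24 h 51 min

Fri: 10:11–16:22 = 6 h 11 min
Sat: 05:48–15:30 = 9 h 42 min
Sun: 07:41–16:39 = 8 h 58 min
Total: 6 h 11 min + 9 h 42 min + 8 h 58 min = 24 h 51 min.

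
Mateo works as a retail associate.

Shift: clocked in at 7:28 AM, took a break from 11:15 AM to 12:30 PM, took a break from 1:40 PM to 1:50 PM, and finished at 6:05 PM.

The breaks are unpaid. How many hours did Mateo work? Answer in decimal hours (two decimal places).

Shift: 7:28 AM–6:05 PM = 10 h 37 min; less 85 min break → 9 h 12 min

9.20 hours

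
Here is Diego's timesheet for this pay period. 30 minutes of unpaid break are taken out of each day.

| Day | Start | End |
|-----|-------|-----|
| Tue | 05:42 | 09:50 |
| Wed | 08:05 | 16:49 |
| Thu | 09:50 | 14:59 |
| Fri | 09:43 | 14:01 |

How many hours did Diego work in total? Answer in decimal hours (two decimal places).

20.32 hours

Tue: 05:42–09:50 = 4 h 8 min; less 30 min break → 3 h 38 min
Wed: 08:05–16:49 = 8 h 44 min; less 30 min break → 8 h 14 min
Thu: 09:50–14:59 = 5 h 9 min; less 30 min break → 4 h 39 min
Fri: 09:43–14:01 = 4 h 18 min; less 30 min break → 3 h 48 min
Total: 3 h 38 min + 8 h 14 min + 4 h 39 min + 3 h 48 min = 20 h 19 min.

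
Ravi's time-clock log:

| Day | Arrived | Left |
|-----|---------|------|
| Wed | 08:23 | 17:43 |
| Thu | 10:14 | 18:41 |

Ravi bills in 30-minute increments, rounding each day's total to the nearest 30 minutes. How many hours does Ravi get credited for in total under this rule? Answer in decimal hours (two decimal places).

Wed: 08:23–17:43 = 9 h 20 min → rounds to 9 h 30 min
Thu: 10:14–18:41 = 8 h 27 min → rounds to 8 h 30 min
Total credited: 18 h 0 min.

18.00 hours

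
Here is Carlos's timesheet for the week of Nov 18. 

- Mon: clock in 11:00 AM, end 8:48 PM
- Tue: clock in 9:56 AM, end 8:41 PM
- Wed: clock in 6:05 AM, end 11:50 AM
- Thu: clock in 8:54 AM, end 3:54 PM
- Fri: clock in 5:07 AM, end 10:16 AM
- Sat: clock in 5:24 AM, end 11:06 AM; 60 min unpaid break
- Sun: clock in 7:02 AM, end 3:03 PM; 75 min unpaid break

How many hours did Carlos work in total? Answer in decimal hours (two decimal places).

Mon: 11:00 AM–8:48 PM = 9 h 48 min
Tue: 9:56 AM–8:41 PM = 10 h 45 min
Wed: 6:05 AM–11:50 AM = 5 h 45 min
Thu: 8:54 AM–3:54 PM = 7 h 0 min
Fri: 5:07 AM–10:16 AM = 5 h 9 min
Sat: 5:24 AM–11:06 AM = 5 h 42 min; less 60 min break → 4 h 42 min
Sun: 7:02 AM–3:03 PM = 8 h 1 min; less 75 min break → 6 h 46 min
Total: 9 h 48 min + 10 h 45 min + 5 h 45 min + 7 h 0 min + 5 h 9 min + 4 h 42 min + 6 h 46 min = 49 h 55 min.

49.92 hours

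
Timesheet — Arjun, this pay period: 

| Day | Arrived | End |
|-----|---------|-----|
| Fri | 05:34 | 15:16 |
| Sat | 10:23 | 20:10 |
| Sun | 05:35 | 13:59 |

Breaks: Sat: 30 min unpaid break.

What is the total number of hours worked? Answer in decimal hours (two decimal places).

27.38 hours

Fri: 05:34–15:16 = 9 h 42 min
Sat: 10:23–20:10 = 9 h 47 min; less 30 min break → 9 h 17 min
Sun: 05:35–13:59 = 8 h 24 min
Total: 9 h 42 min + 9 h 17 min + 8 h 24 min = 27 h 23 min.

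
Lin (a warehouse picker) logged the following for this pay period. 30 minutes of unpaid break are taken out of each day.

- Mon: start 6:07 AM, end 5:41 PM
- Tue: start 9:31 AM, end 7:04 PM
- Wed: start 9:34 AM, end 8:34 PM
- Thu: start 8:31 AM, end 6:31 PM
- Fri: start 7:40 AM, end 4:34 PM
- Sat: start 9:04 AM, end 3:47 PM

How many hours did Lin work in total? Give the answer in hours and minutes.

Mon: 6:07 AM–5:41 PM = 11 h 34 min; less 30 min break → 11 h 4 min
Tue: 9:31 AM–7:04 PM = 9 h 33 min; less 30 min break → 9 h 3 min
Wed: 9:34 AM–8:34 PM = 11 h 0 min; less 30 min break → 10 h 30 min
Thu: 8:31 AM–6:31 PM = 10 h 0 min; less 30 min break → 9 h 30 min
Fri: 7:40 AM–4:34 PM = 8 h 54 min; less 30 min break → 8 h 24 min
Sat: 9:04 AM–3:47 PM = 6 h 43 min; less 30 min break → 6 h 13 min
Total: 11 h 4 min + 9 h 3 min + 10 h 30 min + 9 h 30 min + 8 h 24 min + 6 h 13 min = 54 h 44 min.

54 h 44 min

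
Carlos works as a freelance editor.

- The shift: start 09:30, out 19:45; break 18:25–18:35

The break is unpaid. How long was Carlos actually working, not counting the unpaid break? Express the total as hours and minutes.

The shift: 09:30–19:45 = 10 h 15 min; less 10 min break → 10 h 5 min

10 h 5 min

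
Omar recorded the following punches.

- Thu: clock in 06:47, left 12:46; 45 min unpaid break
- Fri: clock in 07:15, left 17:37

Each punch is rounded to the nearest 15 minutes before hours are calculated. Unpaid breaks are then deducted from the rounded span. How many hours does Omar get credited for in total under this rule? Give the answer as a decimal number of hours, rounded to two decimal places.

Thu: in 06:47→06:45, out 12:46→12:45; 6 h 0 min − 45 min = 5 h 15 min
Fri: in 07:15→07:15, out 17:37→17:30; 10 h 15 min
Total credited: 15 h 30 min.

15.50 hours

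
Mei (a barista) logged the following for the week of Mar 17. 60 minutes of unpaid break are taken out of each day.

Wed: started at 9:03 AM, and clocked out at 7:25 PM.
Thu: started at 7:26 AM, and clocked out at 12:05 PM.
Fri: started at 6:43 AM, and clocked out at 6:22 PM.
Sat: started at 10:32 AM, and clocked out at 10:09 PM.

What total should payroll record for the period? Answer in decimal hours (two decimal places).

34.28 hours

Wed: 9:03 AM–7:25 PM = 10 h 22 min; less 60 min break → 9 h 22 min
Thu: 7:26 AM–12:05 PM = 4 h 39 min; less 60 min break → 3 h 39 min
Fri: 6:43 AM–6:22 PM = 11 h 39 min; less 60 min break → 10 h 39 min
Sat: 10:32 AM–10:09 PM = 11 h 37 min; less 60 min break → 10 h 37 min
Total: 9 h 22 min + 3 h 39 min + 10 h 39 min + 10 h 37 min = 34 h 17 min.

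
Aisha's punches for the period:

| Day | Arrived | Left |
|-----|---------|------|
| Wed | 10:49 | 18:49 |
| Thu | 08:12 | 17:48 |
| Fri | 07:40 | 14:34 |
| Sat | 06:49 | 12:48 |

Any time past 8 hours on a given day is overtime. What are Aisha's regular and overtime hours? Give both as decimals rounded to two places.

Wed: 10:49–18:49 = 8 h 0 min
Thu: 08:12–17:48 = 9 h 36 min
Fri: 07:40–14:34 = 6 h 54 min
Sat: 06:49–12:48 = 5 h 59 min
Wed reg 8 h 0 min / OT 0 h 0 min; Thu reg 8 h 0 min / OT 1 h 36 min; Fri reg 6 h 54 min / OT 0 h 0 min; Sat reg 5 h 59 min / OT 0 h 0 min.
Totals: regular 28 h 53 min, overtime 1 h 36 min.

Regular 28.88 hours, overtime 1.60 hours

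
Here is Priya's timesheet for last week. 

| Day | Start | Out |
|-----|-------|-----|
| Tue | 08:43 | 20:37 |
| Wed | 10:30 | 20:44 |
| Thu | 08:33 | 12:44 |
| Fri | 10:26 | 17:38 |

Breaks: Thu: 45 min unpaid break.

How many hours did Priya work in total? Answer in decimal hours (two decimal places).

Tue: 08:43–20:37 = 11 h 54 min
Wed: 10:30–20:44 = 10 h 14 min
Thu: 08:33–12:44 = 4 h 11 min; less 45 min break → 3 h 26 min
Fri: 10:26–17:38 = 7 h 12 min
Total: 11 h 54 min + 10 h 14 min + 3 h 26 min + 7 h 12 min = 32 h 46 min.

32.77 hours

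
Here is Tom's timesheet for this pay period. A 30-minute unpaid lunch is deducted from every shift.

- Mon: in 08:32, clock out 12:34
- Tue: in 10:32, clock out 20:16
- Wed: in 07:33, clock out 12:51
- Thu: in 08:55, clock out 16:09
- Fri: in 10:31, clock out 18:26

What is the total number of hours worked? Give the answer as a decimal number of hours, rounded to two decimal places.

Mon: 08:32–12:34 = 4 h 2 min; less 30 min break → 3 h 32 min
Tue: 10:32–20:16 = 9 h 44 min; less 30 min break → 9 h 14 min
Wed: 07:33–12:51 = 5 h 18 min; less 30 min break → 4 h 48 min
Thu: 08:55–16:09 = 7 h 14 min; less 30 min break → 6 h 44 min
Fri: 10:31–18:26 = 7 h 55 min; less 30 min break → 7 h 25 min
Total: 3 h 32 min + 9 h 14 min + 4 h 48 min + 6 h 44 min + 7 h 25 min = 31 h 43 min.

31.72 hours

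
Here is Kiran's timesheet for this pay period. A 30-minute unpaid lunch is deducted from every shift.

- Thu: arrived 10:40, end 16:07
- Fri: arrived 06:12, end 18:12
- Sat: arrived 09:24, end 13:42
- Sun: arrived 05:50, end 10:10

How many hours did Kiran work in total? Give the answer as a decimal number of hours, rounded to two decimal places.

24.08 hours

Thu: 10:40–16:07 = 5 h 27 min; less 30 min break → 4 h 57 min
Fri: 06:12–18:12 = 12 h 0 min; less 30 min break → 11 h 30 min
Sat: 09:24–13:42 = 4 h 18 min; less 30 min break → 3 h 48 min
Sun: 05:50–10:10 = 4 h 20 min; less 30 min break → 3 h 50 min
Total: 4 h 57 min + 11 h 30 min + 3 h 48 min + 3 h 50 min = 24 h 5 min.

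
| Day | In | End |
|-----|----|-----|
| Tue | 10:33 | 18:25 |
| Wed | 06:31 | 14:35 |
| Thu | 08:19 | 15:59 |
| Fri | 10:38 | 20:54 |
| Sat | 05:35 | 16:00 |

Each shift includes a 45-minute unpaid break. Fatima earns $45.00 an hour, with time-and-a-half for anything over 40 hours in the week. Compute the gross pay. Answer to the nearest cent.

Tue: 10:33–18:25 = 7 h 52 min; less 45 min break → 7 h 7 min
Wed: 06:31–14:35 = 8 h 4 min; less 45 min break → 7 h 19 min
Thu: 08:19–15:59 = 7 h 40 min; less 45 min break → 6 h 55 min
Fri: 10:38–20:54 = 10 h 16 min; less 45 min break → 9 h 31 min
Sat: 05:35–16:00 = 10 h 25 min; less 45 min break → 9 h 40 min
Total worked: 40 h 32 min = 2432 min.
Regular 40 h 0 min = 2400 min at $45.00/h; overtime 0 h 32 min = 32 min at $67.50/h.
Pay = (2400 × $45.00 + 32 × $67.50) ÷ 60 = $1836.00.

$1836.00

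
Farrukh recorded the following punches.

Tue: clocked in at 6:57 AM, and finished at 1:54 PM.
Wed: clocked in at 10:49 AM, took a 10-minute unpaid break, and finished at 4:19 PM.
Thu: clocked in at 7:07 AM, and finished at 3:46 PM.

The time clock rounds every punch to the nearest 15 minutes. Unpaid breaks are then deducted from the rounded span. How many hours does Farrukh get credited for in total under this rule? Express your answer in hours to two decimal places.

Tue: in 6:57 AM→7:00 AM, out 1:54 PM→2:00 PM; 7 h 0 min
Wed: in 10:49 AM→10:45 AM, out 4:19 PM→4:15 PM; 5 h 30 min − 10 min = 5 h 20 min
Thu: in 7:07 AM→7:00 AM, out 3:46 PM→3:45 PM; 8 h 45 min
Total credited: 21 h 5 min.

21.08 hours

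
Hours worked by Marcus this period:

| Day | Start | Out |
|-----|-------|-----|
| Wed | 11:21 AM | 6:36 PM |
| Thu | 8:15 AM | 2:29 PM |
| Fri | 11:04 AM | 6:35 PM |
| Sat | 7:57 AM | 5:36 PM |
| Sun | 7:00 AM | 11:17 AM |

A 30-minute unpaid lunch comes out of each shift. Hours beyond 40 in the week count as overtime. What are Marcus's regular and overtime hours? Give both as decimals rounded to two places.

Regular 32.43 hours, overtime 0.00 hours

Wed: 11:21 AM–6:36 PM = 7 h 15 min; less 30 min break → 6 h 45 min
Thu: 8:15 AM–2:29 PM = 6 h 14 min; less 30 min break → 5 h 44 min
Fri: 11:04 AM–6:35 PM = 7 h 31 min; less 30 min break → 7 h 1 min
Sat: 7:57 AM–5:36 PM = 9 h 39 min; less 30 min break → 9 h 9 min
Sun: 7:00 AM–11:17 AM = 4 h 17 min; less 30 min break → 3 h 47 min
Total worked: 32 h 26 min = 32.43 h.
Threshold 40 h → overtime 0 h 0 min, regular 32 h 26 min.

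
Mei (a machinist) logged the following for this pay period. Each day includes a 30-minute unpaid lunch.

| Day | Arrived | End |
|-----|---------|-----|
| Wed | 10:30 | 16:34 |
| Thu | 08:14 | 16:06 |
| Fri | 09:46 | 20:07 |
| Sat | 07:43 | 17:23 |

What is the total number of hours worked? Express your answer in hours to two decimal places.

Wed: 10:30–16:34 = 6 h 4 min; less 30 min break → 5 h 34 min
Thu: 08:14–16:06 = 7 h 52 min; less 30 min break → 7 h 22 min
Fri: 09:46–20:07 = 10 h 21 min; less 30 min break → 9 h 51 min
Sat: 07:43–17:23 = 9 h 40 min; less 30 min break → 9 h 10 min
Total: 5 h 34 min + 7 h 22 min + 9 h 51 min + 9 h 10 min = 31 h 57 min.

31.95 hours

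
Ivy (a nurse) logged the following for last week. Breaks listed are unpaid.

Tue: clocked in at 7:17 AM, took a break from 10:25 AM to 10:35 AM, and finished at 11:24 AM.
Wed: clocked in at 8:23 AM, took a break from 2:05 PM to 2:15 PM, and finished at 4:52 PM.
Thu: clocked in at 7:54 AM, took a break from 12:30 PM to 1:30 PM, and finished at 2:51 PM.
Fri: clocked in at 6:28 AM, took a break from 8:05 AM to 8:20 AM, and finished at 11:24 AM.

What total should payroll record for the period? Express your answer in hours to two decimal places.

Tue: 7:17 AM–11:24 AM = 4 h 7 min; less 10 min break → 3 h 57 min
Wed: 8:23 AM–4:52 PM = 8 h 29 min; less 10 min break → 8 h 19 min
Thu: 7:54 AM–2:51 PM = 6 h 57 min; less 60 min break → 5 h 57 min
Fri: 6:28 AM–11:24 AM = 4 h 56 min; less 15 min break → 4 h 41 min
Total: 3 h 57 min + 8 h 19 min + 5 h 57 min + 4 h 41 min = 22 h 54 min.

22.90 hours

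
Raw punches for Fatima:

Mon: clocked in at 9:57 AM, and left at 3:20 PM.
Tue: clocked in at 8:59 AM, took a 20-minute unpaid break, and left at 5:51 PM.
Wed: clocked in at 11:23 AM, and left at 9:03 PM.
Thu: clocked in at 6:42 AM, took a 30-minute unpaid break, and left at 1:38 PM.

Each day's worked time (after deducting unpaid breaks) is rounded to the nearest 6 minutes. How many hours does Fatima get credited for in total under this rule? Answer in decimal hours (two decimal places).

30.00 hours

Mon: 9:57 AM–3:20 PM = 5 h 23 min → rounds to 5 h 24 min
Tue: 8:59 AM–5:51 PM = 8 h 52 min − 20 min = 8 h 32 min → rounds to 8 h 30 min
Wed: 11:23 AM–9:03 PM = 9 h 40 min → rounds to 9 h 42 min
Thu: 6:42 AM–1:38 PM = 6 h 56 min − 30 min = 6 h 26 min → rounds to 6 h 24 min
Total credited: 30 h 0 min.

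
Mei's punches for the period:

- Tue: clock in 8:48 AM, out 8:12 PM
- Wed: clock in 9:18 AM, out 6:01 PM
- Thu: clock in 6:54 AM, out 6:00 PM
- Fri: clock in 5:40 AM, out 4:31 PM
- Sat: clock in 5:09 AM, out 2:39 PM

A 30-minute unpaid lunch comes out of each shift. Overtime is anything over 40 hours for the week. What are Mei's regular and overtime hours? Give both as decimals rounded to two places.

Tue: 8:48 AM–8:12 PM = 11 h 24 min; less 30 min break → 10 h 54 min
Wed: 9:18 AM–6:01 PM = 8 h 43 min; less 30 min break → 8 h 13 min
Thu: 6:54 AM–6:00 PM = 11 h 6 min; less 30 min break → 10 h 36 min
Fri: 5:40 AM–4:31 PM = 10 h 51 min; less 30 min break → 10 h 21 min
Sat: 5:09 AM–2:39 PM = 9 h 30 min; less 30 min break → 9 h 0 min
Total worked: 49 h 4 min = 49.07 h.
Threshold 40 h → overtime 9 h 4 min, regular 40 h 0 min.

Regular 40.00 hours, overtime 9.07 hours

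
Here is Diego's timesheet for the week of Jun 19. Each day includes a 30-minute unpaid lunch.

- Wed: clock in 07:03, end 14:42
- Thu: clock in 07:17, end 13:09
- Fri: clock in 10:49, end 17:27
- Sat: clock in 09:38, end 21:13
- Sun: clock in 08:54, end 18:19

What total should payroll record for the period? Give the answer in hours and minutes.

Wed: 07:03–14:42 = 7 h 39 min; less 30 min break → 7 h 9 min
Thu: 07:17–13:09 = 5 h 52 min; less 30 min break → 5 h 22 min
Fri: 10:49–17:27 = 6 h 38 min; less 30 min break → 6 h 8 min
Sat: 09:38–21:13 = 11 h 35 min; less 30 min break → 11 h 5 min
Sun: 08:54–18:19 = 9 h 25 min; less 30 min break → 8 h 55 min
Total: 7 h 9 min + 5 h 22 min + 6 h 8 min + 11 h 5 min + 8 h 55 min = 38 h 39 min.

38 h 39 min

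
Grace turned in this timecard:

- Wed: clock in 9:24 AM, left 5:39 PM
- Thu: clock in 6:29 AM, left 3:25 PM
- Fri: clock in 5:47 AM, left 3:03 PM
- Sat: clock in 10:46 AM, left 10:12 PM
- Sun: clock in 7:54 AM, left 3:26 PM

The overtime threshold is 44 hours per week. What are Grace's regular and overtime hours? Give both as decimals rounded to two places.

Regular 44.00 hours, overtime 1.42 hours

Wed: 9:24 AM–5:39 PM = 8 h 15 min
Thu: 6:29 AM–3:25 PM = 8 h 56 min
Fri: 5:47 AM–3:03 PM = 9 h 16 min
Sat: 10:46 AM–10:12 PM = 11 h 26 min
Sun: 7:54 AM–3:26 PM = 7 h 32 min
Total worked: 45 h 25 min = 45.42 h.
Threshold 44 h → overtime 1 h 25 min, regular 44 h 0 min.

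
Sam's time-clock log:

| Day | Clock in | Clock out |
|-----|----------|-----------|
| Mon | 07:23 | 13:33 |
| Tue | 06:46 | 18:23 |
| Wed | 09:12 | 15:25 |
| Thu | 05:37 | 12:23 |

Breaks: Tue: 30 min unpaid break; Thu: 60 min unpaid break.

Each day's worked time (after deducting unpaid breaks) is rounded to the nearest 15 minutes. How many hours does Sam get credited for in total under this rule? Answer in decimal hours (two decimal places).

Mon: 07:23–13:33 = 6 h 10 min → rounds to 6 h 15 min
Tue: 06:46–18:23 = 11 h 37 min − 30 min = 11 h 7 min → rounds to 11 h 0 min
Wed: 09:12–15:25 = 6 h 13 min → rounds to 6 h 15 min
Thu: 05:37–12:23 = 6 h 46 min − 60 min = 5 h 46 min → rounds to 5 h 45 min
Total credited: 29 h 15 min.

29.25 hours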